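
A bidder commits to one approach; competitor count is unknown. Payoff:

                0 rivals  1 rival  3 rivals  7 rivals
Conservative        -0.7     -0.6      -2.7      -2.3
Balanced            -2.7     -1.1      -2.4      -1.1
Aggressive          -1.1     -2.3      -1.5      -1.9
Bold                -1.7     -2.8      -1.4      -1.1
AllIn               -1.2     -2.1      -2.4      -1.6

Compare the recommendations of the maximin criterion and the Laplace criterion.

Row minima: Conservative=-2.7, Balanced=-2.7, Aggressive=-2.3, Bold=-2.8, AllIn=-2.4
Best worst-case = -2.3 → Aggressive.
Row averages: Conservative=-1.575, Balanced=-1.825, Aggressive=-1.7, Bold=-1.75, AllIn=-1.825
Highest average = -1.575 → Conservative.

maximin → Aggressive; laplace → Conservative (disagree)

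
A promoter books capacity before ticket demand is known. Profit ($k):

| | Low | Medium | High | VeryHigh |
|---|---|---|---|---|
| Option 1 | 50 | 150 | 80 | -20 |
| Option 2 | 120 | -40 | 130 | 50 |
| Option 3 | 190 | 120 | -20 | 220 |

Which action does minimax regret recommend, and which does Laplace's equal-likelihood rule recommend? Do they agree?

minimax regret → Option 3; laplace → Option 3 (agree)

Column bests: Low=190, Medium=150, High=130, VeryHigh=220.
Option 1 regrets: 140, 0, 50, 240 → max 240
Option 2 regrets: 70, 190, 0, 170 → max 190
Option 3 regrets: 0, 30, 150, 0 → max 150
Smallest max regret = 150 → Option 3.
Row averages: Option 1=65, Option 2=65, Option 3=127.5
Highest average = 127.5 → Option 3.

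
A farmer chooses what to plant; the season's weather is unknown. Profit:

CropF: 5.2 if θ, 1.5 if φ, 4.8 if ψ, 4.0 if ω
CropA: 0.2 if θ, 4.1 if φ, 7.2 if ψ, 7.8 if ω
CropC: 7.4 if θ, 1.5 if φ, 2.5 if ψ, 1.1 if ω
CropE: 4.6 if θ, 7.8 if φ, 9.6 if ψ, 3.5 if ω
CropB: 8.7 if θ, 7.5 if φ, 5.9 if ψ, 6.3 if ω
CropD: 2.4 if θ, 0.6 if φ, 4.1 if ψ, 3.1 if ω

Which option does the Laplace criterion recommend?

CropB

Row averages: CropF=3.875, CropA=4.825, CropC=3.125, CropE=6.375, CropB=7.1, CropD=2.55
Highest average = 7.1 → CropB.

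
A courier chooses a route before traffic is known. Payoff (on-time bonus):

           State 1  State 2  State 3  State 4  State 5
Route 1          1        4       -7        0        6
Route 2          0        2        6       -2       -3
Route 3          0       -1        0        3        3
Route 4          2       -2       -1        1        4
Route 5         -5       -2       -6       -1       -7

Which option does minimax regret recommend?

Route 3

Column bests: State 1=2, State 2=4, State 3=6, State 4=3, State 5=6.
Route 1 regrets: 1, 0, 13, 3, 0 → max 13
Route 2 regrets: 2, 2, 0, 5, 9 → max 9
Route 3 regrets: 2, 5, 6, 0, 3 → max 6
Route 4 regrets: 0, 6, 7, 2, 2 → max 7
Route 5 regrets: 7, 6, 12, 4, 13 → max 13
Smallest max regret = 6 → Route 3.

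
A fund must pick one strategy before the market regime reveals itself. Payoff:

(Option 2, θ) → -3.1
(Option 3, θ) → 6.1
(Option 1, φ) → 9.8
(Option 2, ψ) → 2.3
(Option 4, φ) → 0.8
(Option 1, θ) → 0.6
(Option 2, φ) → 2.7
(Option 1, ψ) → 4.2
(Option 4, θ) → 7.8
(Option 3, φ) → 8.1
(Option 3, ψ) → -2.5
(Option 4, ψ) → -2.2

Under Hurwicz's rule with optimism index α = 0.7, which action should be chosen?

Option 1: 0.7·9.8 + 0.3·0.6 = 7.04
Option 2: 0.7·2.7 + 0.3·(-3.1) = 0.96
Option 3: 0.7·8.1 + 0.3·(-2.5) = 4.92
Option 4: 0.7·7.8 + 0.3·(-2.2) = 4.8
Highest Hurwicz score = 7.04 → Option 1.

Option 1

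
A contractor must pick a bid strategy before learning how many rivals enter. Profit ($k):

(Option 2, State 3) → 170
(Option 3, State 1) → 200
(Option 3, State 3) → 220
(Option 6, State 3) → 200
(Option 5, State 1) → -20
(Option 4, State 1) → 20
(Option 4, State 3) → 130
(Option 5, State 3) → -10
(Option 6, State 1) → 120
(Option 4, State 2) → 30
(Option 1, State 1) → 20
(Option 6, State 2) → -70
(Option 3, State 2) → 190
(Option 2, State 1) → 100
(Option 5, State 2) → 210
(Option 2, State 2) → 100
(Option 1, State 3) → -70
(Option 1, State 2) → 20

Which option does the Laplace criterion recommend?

Option 3

Row averages: Option 1=-10, Option 2=370/3, Option 3=610/3, Option 4=60, Option 5=60, Option 6=250/3
Highest average = 610/3 → Option 3.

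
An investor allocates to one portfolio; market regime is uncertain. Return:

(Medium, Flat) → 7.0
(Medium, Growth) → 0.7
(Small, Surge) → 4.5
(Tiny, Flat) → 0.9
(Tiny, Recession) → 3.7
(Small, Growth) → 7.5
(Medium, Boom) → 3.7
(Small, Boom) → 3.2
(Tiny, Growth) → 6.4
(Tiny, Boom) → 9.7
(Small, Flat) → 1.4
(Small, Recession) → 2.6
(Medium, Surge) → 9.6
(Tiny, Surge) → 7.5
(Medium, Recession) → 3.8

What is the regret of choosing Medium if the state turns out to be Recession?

Best payoff under Recession is 3.8.
Regret = 3.8 − 3.8 = 0.0.

0.0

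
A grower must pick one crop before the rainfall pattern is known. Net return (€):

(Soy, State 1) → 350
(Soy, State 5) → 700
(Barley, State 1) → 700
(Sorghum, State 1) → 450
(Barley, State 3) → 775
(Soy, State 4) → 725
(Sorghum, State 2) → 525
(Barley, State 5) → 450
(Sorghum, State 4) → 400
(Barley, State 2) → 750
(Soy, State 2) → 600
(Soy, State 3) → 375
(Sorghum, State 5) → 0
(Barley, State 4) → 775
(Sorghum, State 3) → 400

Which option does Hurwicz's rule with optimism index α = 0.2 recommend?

Sorghum: 0.2·525 + 0.8·0 = 105
Barley: 0.2·775 + 0.8·450 = 515
Soy: 0.2·725 + 0.8·350 = 425
Highest Hurwicz score = 515 → Barley.

Barley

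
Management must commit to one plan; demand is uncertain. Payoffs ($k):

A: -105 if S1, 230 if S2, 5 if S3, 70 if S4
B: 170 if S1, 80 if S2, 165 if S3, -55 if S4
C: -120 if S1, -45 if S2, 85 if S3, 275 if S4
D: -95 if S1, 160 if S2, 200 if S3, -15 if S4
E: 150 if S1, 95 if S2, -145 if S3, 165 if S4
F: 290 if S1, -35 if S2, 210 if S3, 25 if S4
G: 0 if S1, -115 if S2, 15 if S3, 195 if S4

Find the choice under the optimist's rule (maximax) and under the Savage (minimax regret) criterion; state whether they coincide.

Row maxima: A=230, B=170, C=275, D=200, E=165, F=290, G=195
Best best-case = 290 → F.
Column bests: S1=290, S2=230, S3=210, S4=275.
A regrets: 395, 0, 205, 205 → max 395
B regrets: 120, 150, 45, 330 → max 330
C regrets: 410, 275, 125, 0 → max 410
D regrets: 385, 70, 10, 290 → max 385
E regrets: 140, 135, 355, 110 → max 355
F regrets: 0, 265, 0, 250 → max 265
G regrets: 290, 345, 195, 80 → max 345
Smallest max regret = 265 → F.

maximax → F; minimax regret → F (agree)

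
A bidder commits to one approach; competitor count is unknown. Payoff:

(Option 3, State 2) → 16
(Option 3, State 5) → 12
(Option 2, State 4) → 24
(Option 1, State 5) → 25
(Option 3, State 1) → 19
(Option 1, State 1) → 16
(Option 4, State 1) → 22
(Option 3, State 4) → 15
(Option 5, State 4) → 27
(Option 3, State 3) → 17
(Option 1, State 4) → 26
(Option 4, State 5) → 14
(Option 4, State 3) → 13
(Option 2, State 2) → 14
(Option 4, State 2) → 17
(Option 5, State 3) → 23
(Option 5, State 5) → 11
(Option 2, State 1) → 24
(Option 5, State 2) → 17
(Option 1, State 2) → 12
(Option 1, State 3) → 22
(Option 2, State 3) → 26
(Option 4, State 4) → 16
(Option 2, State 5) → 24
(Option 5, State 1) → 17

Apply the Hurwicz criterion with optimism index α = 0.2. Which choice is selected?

Option 2

Option 1: 0.2·26 + 0.8·12 = 14.8
Option 2: 0.2·26 + 0.8·14 = 16.4
Option 3: 0.2·19 + 0.8·12 = 13.4
Option 4: 0.2·22 + 0.8·13 = 14.8
Option 5: 0.2·27 + 0.8·11 = 14.2
Highest Hurwicz score = 16.4 → Option 2.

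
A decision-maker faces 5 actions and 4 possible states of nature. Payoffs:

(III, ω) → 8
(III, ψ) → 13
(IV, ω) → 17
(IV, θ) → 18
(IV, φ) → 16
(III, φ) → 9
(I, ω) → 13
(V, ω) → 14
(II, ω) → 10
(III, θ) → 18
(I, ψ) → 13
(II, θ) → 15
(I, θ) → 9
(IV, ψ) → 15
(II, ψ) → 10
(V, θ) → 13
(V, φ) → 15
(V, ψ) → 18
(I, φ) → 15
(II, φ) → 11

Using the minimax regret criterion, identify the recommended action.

Column bests: θ=18, φ=16, ψ=18, ω=17.
I regrets: 9, 1, 5, 4 → max 9
II regrets: 3, 5, 8, 7 → max 8
III regrets: 0, 7, 5, 9 → max 9
IV regrets: 0, 0, 3, 0 → max 3
V regrets: 5, 1, 0, 3 → max 5
Smallest max regret = 3 → IV.

IV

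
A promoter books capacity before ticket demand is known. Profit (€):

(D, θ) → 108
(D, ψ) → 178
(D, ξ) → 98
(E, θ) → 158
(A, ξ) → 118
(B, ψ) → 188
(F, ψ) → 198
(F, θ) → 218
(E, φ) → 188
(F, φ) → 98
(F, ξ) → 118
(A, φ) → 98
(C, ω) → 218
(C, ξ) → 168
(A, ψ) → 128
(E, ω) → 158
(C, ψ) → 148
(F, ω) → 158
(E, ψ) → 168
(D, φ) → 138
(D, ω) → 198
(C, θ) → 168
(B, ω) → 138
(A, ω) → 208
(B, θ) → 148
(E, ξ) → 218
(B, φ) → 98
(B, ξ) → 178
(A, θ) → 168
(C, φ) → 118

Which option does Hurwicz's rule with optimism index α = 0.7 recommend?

E

A: 0.7·208 + 0.3·98 = 175
B: 0.7·188 + 0.3·98 = 161
C: 0.7·218 + 0.3·118 = 188
D: 0.7·198 + 0.3·98 = 168
E: 0.7·218 + 0.3·158 = 200
F: 0.7·218 + 0.3·98 = 182
Highest Hurwicz score = 200 → E.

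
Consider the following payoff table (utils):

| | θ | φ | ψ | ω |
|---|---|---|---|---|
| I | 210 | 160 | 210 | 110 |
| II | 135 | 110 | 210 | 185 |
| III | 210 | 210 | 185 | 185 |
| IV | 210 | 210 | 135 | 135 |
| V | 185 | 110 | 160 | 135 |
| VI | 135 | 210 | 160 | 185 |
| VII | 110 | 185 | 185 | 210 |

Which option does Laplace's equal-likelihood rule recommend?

Row averages: I=172.5, II=160, III=197.5, IV=172.5, V=147.5, VI=172.5, VII=172.5
Highest average = 197.5 → III.

III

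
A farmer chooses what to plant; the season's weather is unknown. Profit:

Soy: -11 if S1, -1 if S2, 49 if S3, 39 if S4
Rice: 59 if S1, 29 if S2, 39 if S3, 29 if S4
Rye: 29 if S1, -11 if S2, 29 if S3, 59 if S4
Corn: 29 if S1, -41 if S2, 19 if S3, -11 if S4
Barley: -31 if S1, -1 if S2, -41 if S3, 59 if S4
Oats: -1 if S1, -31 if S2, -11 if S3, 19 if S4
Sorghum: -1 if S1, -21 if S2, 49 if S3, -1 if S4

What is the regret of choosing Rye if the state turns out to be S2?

Best payoff under S2 is 29.
Regret = 29 − (-11) = 40.

40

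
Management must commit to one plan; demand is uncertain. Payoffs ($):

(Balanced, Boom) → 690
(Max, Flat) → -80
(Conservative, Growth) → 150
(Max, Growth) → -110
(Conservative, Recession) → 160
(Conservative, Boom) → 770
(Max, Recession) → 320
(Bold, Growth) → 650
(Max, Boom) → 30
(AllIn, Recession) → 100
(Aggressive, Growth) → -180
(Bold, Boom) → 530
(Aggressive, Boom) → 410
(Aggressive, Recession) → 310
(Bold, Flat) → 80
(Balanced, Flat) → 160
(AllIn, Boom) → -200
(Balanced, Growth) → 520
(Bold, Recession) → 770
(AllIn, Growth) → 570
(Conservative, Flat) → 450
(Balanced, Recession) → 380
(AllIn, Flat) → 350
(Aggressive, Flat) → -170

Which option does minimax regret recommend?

Column bests: Recession=770, Flat=450, Growth=650, Boom=770.
Conservative regrets: 610, 0, 500, 0 → max 610
Balanced regrets: 390, 290, 130, 80 → max 390
Aggressive regrets: 460, 620, 830, 360 → max 830
Bold regrets: 0, 370, 0, 240 → max 370
AllIn regrets: 670, 100, 80, 970 → max 970
Max regrets: 450, 530, 760, 740 → max 760
Smallest max regret = 370 → Bold.

Bold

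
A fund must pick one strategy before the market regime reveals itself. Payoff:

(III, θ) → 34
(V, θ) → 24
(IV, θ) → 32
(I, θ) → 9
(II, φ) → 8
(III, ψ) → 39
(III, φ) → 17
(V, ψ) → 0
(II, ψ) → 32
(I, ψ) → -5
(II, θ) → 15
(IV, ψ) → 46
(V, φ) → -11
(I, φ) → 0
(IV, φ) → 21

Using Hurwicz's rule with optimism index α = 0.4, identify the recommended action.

I: 0.4·9 + 0.6·(-5) = 0.6
II: 0.4·32 + 0.6·8 = 17.6
III: 0.4·39 + 0.6·17 = 25.8
IV: 0.4·46 + 0.6·21 = 31
V: 0.4·24 + 0.6·(-11) = 3
Highest Hurwicz score = 31 → IV.

IV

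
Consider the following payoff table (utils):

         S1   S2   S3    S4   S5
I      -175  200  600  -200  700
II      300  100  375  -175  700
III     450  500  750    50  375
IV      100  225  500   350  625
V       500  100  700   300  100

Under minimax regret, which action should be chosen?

Column bests: S1=500, S2=500, S3=750, S4=350, S5=700.
I regrets: 675, 300, 150, 550, 0 → max 675
II regrets: 200, 400, 375, 525, 0 → max 525
III regrets: 50, 0, 0, 300, 325 → max 325
IV regrets: 400, 275, 250, 0, 75 → max 400
V regrets: 0, 400, 50, 50, 600 → max 600
Smallest max regret = 325 → III.

III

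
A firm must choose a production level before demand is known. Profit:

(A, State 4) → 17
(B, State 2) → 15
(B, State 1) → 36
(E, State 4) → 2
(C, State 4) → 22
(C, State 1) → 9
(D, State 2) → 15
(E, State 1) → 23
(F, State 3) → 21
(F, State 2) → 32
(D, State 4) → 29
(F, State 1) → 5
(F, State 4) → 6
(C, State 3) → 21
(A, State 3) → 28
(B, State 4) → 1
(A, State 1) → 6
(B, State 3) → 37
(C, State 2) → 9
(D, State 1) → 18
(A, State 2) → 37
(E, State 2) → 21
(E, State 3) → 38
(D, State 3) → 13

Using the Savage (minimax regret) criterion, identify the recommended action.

Column bests: State 1=36, State 2=37, State 3=38, State 4=29.
A regrets: 30, 0, 10, 12 → max 30
B regrets: 0, 22, 1, 28 → max 28
C regrets: 27, 28, 17, 7 → max 28
D regrets: 18, 22, 25, 0 → max 25
E regrets: 13, 16, 0, 27 → max 27
F regrets: 31, 5, 17, 23 → max 31
Smallest max regret = 25 → D.

D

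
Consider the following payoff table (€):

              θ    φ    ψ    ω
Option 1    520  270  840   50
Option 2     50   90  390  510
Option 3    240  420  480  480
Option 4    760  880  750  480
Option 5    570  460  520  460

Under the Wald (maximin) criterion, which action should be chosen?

Option 4

Row minima: Option 1=50, Option 2=50, Option 3=240, Option 4=480, Option 5=460
Best worst-case = 480 → Option 4.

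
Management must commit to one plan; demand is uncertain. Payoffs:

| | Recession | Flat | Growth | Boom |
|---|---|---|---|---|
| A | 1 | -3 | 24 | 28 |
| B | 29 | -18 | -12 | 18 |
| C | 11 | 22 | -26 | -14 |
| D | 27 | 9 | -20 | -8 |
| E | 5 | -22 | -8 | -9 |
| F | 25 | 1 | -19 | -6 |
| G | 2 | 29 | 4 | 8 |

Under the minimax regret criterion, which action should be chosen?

Column bests: Recession=29, Flat=29, Growth=24, Boom=28.
A regrets: 28, 32, 0, 0 → max 32
B regrets: 0, 47, 36, 10 → max 47
C regrets: 18, 7, 50, 42 → max 50
D regrets: 2, 20, 44, 36 → max 44
E regrets: 24, 51, 32, 37 → max 51
F regrets: 4, 28, 43, 34 → max 43
G regrets: 27, 0, 20, 20 → max 27
Smallest max regret = 27 → G.

G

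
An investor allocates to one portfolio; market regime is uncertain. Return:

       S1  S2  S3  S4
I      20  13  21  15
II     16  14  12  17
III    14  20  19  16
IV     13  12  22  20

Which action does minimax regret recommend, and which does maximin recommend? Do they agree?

minimax regret → III; maximin → III (agree)

Column bests: S1=20, S2=20, S3=22, S4=20.
I regrets: 0, 7, 1, 5 → max 7
II regrets: 4, 6, 10, 3 → max 10
III regrets: 6, 0, 3, 4 → max 6
IV regrets: 7, 8, 0, 0 → max 8
Smallest max regret = 6 → III.
Row minima: I=13, II=12, III=14, IV=12
Best worst-case = 14 → III.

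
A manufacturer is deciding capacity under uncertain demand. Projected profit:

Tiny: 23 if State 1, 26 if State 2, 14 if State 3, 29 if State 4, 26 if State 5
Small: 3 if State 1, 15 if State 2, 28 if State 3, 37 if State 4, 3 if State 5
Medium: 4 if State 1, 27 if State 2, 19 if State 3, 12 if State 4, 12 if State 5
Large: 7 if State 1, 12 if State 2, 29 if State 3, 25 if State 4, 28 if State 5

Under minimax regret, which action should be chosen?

Tiny

Column bests: State 1=23, State 2=27, State 3=29, State 4=37, State 5=28.
Tiny regrets: 0, 1, 15, 8, 2 → max 15
Small regrets: 20, 12, 1, 0, 25 → max 25
Medium regrets: 19, 0, 10, 25, 16 → max 25
Large regrets: 16, 15, 0, 12, 0 → max 16
Smallest max regret = 15 → Tiny.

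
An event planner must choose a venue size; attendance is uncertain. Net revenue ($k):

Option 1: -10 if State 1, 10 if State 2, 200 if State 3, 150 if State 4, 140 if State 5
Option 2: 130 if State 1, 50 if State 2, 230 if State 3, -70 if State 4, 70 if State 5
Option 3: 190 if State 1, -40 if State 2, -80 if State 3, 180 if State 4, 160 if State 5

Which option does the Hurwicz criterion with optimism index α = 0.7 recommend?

Option 2

Option 1: 0.7·200 + 0.3·(-10) = 137
Option 2: 0.7·230 + 0.3·(-70) = 140
Option 3: 0.7·190 + 0.3·(-80) = 109
Highest Hurwicz score = 140 → Option 2.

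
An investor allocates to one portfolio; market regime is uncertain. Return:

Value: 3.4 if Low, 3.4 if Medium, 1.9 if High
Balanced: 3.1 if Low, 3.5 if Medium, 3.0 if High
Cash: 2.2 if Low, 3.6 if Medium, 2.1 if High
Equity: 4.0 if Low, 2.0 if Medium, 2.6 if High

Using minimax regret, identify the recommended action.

Column bests: Low=4.0, Medium=3.6, High=3.0.
Value regrets: 0.6, 0.2, 1.1 → max 1.1
Balanced regrets: 0.9, 0.1, 0.0 → max 0.9
Cash regrets: 1.8, 0.0, 0.9 → max 1.8
Equity regrets: 0.0, 1.6, 0.4 → max 1.6
Smallest max regret = 0.9 → Balanced.

Balanced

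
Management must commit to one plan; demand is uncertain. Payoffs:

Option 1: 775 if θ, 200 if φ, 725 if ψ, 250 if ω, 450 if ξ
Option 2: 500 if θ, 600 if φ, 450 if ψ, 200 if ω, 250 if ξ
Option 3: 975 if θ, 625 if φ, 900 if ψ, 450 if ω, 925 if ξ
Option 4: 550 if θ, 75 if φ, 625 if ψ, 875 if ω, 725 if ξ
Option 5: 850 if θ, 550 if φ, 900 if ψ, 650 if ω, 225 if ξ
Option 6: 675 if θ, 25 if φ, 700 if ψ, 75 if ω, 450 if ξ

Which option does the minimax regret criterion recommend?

Column bests: θ=975, φ=625, ψ=900, ω=875, ξ=925.
Option 1 regrets: 200, 425, 175, 625, 475 → max 625
Option 2 regrets: 475, 25, 450, 675, 675 → max 675
Option 3 regrets: 0, 0, 0, 425, 0 → max 425
Option 4 regrets: 425, 550, 275, 0, 200 → max 550
Option 5 regrets: 125, 75, 0, 225, 700 → max 700
Option 6 regrets: 300, 600, 200, 800, 475 → max 800
Smallest max regret = 425 → Option 3.

Option 3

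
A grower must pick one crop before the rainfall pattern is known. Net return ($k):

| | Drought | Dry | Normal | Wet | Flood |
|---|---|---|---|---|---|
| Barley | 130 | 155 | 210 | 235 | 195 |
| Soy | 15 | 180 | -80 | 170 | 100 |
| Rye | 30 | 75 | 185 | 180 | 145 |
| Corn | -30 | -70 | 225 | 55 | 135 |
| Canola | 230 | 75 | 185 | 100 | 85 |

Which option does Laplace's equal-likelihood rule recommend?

Barley

Row averages: Barley=185, Soy=77, Rye=123, Corn=63, Canola=135
Highest average = 185 → Barley.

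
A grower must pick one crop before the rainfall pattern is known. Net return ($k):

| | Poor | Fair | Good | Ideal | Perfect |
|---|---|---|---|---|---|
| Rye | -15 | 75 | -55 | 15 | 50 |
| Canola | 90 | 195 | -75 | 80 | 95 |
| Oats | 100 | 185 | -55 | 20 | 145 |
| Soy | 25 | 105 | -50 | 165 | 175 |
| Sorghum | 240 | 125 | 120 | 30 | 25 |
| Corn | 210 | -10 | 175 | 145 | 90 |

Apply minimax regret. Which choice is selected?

Column bests: Poor=240, Fair=195, Good=175, Ideal=165, Perfect=175.
Rye regrets: 255, 120, 230, 150, 125 → max 255
Canola regrets: 150, 0, 250, 85, 80 → max 250
Oats regrets: 140, 10, 230, 145, 30 → max 230
Soy regrets: 215, 90, 225, 0, 0 → max 225
Sorghum regrets: 0, 70, 55, 135, 150 → max 150
Corn regrets: 30, 205, 0, 20, 85 → max 205
Smallest max regret = 150 → Sorghum.

Sorghum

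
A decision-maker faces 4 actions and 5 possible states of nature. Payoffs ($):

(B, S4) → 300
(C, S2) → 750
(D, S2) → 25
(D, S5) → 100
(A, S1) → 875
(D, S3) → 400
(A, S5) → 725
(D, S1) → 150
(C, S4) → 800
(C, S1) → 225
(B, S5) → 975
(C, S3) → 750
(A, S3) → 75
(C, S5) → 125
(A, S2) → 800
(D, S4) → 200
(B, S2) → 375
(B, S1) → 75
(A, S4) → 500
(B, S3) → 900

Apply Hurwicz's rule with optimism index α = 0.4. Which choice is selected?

B

A: 0.4·875 + 0.6·75 = 395
B: 0.4·975 + 0.6·75 = 435
C: 0.4·800 + 0.6·125 = 395
D: 0.4·400 + 0.6·25 = 175
Highest Hurwicz score = 435 → B.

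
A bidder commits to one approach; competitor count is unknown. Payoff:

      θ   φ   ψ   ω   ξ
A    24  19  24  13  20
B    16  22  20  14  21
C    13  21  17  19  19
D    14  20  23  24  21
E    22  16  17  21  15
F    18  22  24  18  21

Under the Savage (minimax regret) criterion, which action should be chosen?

F

Column bests: θ=24, φ=22, ψ=24, ω=24, ξ=21.
A regrets: 0, 3, 0, 11, 1 → max 11
B regrets: 8, 0, 4, 10, 0 → max 10
C regrets: 11, 1, 7, 5, 2 → max 11
D regrets: 10, 2, 1, 0, 0 → max 10
E regrets: 2, 6, 7, 3, 6 → max 7
F regrets: 6, 0, 0, 6, 0 → max 6
Smallest max regret = 6 → F.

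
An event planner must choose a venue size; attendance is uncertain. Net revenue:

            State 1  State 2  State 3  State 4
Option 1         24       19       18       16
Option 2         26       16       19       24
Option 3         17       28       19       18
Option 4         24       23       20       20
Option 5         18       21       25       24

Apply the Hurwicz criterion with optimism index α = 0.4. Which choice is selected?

Option 1: 0.4·24 + 0.6·16 = 19.2
Option 2: 0.4·26 + 0.6·16 = 20
Option 3: 0.4·28 + 0.6·17 = 21.4
Option 4: 0.4·24 + 0.6·20 = 21.6
Option 5: 0.4·25 + 0.6·18 = 20.8
Highest Hurwicz score = 21.6 → Option 4.

Option 4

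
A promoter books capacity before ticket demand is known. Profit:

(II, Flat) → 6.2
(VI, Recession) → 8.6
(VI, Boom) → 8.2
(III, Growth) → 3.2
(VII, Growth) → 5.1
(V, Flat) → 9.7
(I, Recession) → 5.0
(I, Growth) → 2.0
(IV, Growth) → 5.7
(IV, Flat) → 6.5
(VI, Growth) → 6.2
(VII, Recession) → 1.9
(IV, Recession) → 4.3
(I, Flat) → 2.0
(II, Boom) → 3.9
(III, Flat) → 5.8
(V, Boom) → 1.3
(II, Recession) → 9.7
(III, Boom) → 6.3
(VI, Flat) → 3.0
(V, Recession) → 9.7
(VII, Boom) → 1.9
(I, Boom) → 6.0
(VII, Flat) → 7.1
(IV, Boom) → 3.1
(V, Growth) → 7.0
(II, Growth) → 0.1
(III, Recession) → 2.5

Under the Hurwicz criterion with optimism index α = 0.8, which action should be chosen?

V

I: 0.8·6.0 + 0.2·2.0 = 5.2
II: 0.8·9.7 + 0.2·0.1 = 7.78
III: 0.8·6.3 + 0.2·2.5 = 5.54
IV: 0.8·6.5 + 0.2·3.1 = 5.82
V: 0.8·9.7 + 0.2·1.3 = 8.02
VI: 0.8·8.6 + 0.2·3.0 = 7.48
VII: 0.8·7.1 + 0.2·1.9 = 6.06
Highest Hurwicz score = 8.02 → V.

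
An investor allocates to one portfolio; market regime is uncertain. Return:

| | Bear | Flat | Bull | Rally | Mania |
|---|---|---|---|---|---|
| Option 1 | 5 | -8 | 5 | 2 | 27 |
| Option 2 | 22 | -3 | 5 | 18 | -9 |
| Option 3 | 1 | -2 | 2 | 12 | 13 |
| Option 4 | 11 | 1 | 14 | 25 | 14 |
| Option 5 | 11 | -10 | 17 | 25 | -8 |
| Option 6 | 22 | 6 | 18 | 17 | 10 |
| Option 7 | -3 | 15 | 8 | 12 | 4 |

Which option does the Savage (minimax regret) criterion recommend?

Column bests: Bear=22, Flat=15, Bull=18, Rally=25, Mania=27.
Option 1 regrets: 17, 23, 13, 23, 0 → max 23
Option 2 regrets: 0, 18, 13, 7, 36 → max 36
Option 3 regrets: 21, 17, 16, 13, 14 → max 21
Option 4 regrets: 11, 14, 4, 0, 13 → max 14
Option 5 regrets: 11, 25, 1, 0, 35 → max 35
Option 6 regrets: 0, 9, 0, 8, 17 → max 17
Option 7 regrets: 25, 0, 10, 13, 23 → max 25
Smallest max regret = 14 → Option 4.

Option 4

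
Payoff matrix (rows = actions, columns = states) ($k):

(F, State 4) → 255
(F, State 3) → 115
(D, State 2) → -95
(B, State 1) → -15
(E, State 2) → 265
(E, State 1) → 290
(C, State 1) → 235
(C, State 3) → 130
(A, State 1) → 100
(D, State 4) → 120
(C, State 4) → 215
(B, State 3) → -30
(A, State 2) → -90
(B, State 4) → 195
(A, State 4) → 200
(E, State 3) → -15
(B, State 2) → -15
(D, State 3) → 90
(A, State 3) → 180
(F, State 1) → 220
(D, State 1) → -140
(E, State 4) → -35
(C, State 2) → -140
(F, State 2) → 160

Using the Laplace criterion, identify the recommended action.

Row averages: A=97.5, B=33.75, C=110, D=-6.25, E=126.25, F=187.5
Highest average = 187.5 → F.

F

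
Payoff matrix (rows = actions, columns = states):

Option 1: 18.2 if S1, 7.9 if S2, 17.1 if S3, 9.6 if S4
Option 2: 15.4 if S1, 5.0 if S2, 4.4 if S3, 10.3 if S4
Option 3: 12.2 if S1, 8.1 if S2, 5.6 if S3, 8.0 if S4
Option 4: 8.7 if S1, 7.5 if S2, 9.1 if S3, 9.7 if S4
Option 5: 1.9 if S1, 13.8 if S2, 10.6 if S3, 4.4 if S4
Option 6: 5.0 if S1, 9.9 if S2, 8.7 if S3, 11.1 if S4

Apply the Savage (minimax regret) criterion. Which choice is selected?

Column bests: S1=18.2, S2=13.8, S3=17.1, S4=11.1.
Option 1 regrets: 0.0, 5.9, 0.0, 1.5 → max 5.9
Option 2 regrets: 2.8, 8.8, 12.7, 0.8 → max 12.7
Option 3 regrets: 6.0, 5.7, 11.5, 3.1 → max 11.5
Option 4 regrets: 9.5, 6.3, 8.0, 1.4 → max 9.5
Option 5 regrets: 16.3, 0.0, 6.5, 6.7 → max 16.3
Option 6 regrets: 13.2, 3.9, 8.4, 0.0 → max 13.2
Smallest max regret = 5.9 → Option 1.

Option 1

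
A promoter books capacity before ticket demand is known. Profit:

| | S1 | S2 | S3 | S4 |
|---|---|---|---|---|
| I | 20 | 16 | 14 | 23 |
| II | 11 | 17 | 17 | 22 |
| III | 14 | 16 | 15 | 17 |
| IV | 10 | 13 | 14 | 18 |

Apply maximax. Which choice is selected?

I

Row maxima: I=23, II=22, III=17, IV=18
Best best-case = 23 → I.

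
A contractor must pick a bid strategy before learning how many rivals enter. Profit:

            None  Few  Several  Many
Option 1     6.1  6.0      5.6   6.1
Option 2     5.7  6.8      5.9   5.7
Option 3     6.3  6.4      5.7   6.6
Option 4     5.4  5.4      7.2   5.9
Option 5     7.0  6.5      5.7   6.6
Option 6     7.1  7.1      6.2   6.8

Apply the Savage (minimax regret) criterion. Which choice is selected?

Option 6

Column bests: None=7.1, Few=7.1, Several=7.2, Many=6.8.
Option 1 regrets: 1.0, 1.1, 1.6, 0.7 → max 1.6
Option 2 regrets: 1.4, 0.3, 1.3, 1.1 → max 1.4
Option 3 regrets: 0.8, 0.7, 1.5, 0.2 → max 1.5
Option 4 regrets: 1.7, 1.7, 0.0, 0.9 → max 1.7
Option 5 regrets: 0.1, 0.6, 1.5, 0.2 → max 1.5
Option 6 regrets: 0.0, 0.0, 1.0, 0.0 → max 1.0
Smallest max regret = 1.0 → Option 6.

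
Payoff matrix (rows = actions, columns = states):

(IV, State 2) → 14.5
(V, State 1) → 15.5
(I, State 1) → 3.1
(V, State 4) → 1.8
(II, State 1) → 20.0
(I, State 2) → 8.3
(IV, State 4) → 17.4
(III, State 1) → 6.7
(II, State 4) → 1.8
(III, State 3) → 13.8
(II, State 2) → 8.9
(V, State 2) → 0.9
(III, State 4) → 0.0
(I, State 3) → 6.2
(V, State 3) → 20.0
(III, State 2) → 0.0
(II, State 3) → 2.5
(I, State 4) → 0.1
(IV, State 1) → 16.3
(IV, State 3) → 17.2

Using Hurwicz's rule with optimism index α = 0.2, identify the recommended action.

I: 0.2·8.3 + 0.8·0.1 = 1.74
II: 0.2·20.0 + 0.8·1.8 = 5.44
III: 0.2·13.8 + 0.8·0.0 = 2.76
IV: 0.2·17.4 + 0.8·14.5 = 15.08
V: 0.2·20.0 + 0.8·0.9 = 4.72
Highest Hurwicz score = 15.08 → IV.

IV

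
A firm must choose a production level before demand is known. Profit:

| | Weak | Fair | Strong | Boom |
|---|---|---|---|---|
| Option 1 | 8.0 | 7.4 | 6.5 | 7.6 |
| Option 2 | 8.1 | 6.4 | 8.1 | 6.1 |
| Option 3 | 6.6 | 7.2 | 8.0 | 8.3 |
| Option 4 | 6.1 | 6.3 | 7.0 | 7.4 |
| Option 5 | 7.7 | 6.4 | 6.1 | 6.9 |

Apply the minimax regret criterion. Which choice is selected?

Column bests: Weak=8.1, Fair=7.4, Strong=8.1, Boom=8.3.
Option 1 regrets: 0.1, 0.0, 1.6, 0.7 → max 1.6
Option 2 regrets: 0.0, 1.0, 0.0, 2.2 → max 2.2
Option 3 regrets: 1.5, 0.2, 0.1, 0.0 → max 1.5
Option 4 regrets: 2.0, 1.1, 1.1, 0.9 → max 2.0
Option 5 regrets: 0.4, 1.0, 2.0, 1.4 → max 2.0
Smallest max regret = 1.5 → Option 3.

Option 3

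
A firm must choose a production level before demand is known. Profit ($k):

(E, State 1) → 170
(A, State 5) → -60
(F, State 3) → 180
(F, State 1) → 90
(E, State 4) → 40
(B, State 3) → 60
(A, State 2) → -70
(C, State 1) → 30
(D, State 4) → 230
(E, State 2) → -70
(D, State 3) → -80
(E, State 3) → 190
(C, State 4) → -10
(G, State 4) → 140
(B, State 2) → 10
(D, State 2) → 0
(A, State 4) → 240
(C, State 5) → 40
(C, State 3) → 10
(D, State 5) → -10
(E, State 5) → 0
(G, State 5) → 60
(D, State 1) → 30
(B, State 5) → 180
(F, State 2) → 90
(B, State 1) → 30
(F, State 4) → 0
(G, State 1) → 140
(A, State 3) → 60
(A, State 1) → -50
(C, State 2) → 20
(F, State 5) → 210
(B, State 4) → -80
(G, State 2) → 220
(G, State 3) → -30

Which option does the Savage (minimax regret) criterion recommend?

Column bests: State 1=170, State 2=220, State 3=190, State 4=240, State 5=210.
A regrets: 220, 290, 130, 0, 270 → max 290
B regrets: 140, 210, 130, 320, 30 → max 320
C regrets: 140, 200, 180, 250, 170 → max 250
D regrets: 140, 220, 270, 10, 220 → max 270
E regrets: 0, 290, 0, 200, 210 → max 290
F regrets: 80, 130, 10, 240, 0 → max 240
G regrets: 30, 0, 220, 100, 150 → max 220
Smallest max regret = 220 → G.

G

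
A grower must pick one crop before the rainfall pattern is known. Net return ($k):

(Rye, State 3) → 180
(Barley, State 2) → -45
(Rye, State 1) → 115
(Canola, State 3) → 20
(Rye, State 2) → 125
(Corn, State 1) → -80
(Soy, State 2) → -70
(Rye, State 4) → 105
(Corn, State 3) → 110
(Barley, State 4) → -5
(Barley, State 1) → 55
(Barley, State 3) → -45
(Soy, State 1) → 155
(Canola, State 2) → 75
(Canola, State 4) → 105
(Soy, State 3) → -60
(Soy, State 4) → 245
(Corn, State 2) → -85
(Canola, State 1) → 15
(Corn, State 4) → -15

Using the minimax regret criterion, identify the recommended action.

Column bests: State 1=155, State 2=125, State 3=180, State 4=245.
Rye regrets: 40, 0, 0, 140 → max 140
Corn regrets: 235, 210, 70, 260 → max 260
Barley regrets: 100, 170, 225, 250 → max 250
Canola regrets: 140, 50, 160, 140 → max 160
Soy regrets: 0, 195, 240, 0 → max 240
Smallest max regret = 140 → Rye.

Rye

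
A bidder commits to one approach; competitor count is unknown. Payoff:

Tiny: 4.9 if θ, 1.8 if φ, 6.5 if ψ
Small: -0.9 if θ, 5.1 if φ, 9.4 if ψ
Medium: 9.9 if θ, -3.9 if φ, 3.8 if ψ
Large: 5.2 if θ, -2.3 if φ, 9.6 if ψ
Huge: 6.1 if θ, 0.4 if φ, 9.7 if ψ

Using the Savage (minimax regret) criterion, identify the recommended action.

Column bests: θ=9.9, φ=5.1, ψ=9.7.
Tiny regrets: 5.0, 3.3, 3.2 → max 5.0
Small regrets: 10.8, 0.0, 0.3 → max 10.8
Medium regrets: 0.0, 9.0, 5.9 → max 9.0
Large regrets: 4.7, 7.4, 0.1 → max 7.4
Huge regrets: 3.8, 4.7, 0.0 → max 4.7
Smallest max regret = 4.7 → Huge.

Huge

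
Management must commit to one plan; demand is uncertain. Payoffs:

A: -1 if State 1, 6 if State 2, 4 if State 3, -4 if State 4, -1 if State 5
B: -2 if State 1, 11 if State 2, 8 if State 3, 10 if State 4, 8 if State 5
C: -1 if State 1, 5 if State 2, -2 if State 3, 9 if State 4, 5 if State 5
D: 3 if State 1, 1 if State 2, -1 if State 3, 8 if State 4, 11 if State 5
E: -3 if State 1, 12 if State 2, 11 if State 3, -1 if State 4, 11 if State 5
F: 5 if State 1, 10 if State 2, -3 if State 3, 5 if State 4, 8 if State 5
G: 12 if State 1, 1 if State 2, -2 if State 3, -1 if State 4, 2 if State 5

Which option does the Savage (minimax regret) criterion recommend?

D

Column bests: State 1=12, State 2=12, State 3=11, State 4=10, State 5=11.
A regrets: 13, 6, 7, 14, 12 → max 14
B regrets: 14, 1, 3, 0, 3 → max 14
C regrets: 13, 7, 13, 1, 6 → max 13
D regrets: 9, 11, 12, 2, 0 → max 12
E regrets: 15, 0, 0, 11, 0 → max 15
F regrets: 7, 2, 14, 5, 3 → max 14
G regrets: 0, 11, 13, 11, 9 → max 13
Smallest max regret = 12 → D.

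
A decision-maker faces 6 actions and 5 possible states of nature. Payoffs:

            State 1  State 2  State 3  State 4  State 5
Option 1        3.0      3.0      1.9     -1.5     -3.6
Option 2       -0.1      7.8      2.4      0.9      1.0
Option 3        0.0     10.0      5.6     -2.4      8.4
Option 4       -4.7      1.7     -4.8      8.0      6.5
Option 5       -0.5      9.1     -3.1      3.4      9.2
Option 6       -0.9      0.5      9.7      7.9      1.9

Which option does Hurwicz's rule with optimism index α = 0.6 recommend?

Option 1: 0.6·3.0 + 0.4·(-3.6) = 0.36
Option 2: 0.6·7.8 + 0.4·(-0.1) = 4.64
Option 3: 0.6·10.0 + 0.4·(-2.4) = 5.04
Option 4: 0.6·8.0 + 0.4·(-4.8) = 2.88
Option 5: 0.6·9.2 + 0.4·(-3.1) = 4.28
Option 6: 0.6·9.7 + 0.4·(-0.9) = 5.46
Highest Hurwicz score = 5.46 → Option 6.

Option 6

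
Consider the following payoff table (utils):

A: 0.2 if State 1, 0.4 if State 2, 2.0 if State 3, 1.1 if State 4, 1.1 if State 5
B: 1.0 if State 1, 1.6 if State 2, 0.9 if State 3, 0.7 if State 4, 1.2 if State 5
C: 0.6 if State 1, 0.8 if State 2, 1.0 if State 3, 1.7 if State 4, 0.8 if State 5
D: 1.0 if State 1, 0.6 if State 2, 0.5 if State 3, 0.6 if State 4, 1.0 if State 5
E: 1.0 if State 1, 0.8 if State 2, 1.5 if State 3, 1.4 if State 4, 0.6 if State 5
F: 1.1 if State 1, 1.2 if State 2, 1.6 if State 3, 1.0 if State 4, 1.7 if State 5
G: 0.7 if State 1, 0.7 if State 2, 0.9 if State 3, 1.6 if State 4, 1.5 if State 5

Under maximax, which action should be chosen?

A

Row maxima: A=2.0, B=1.6, C=1.7, D=1.0, E=1.5, F=1.7, G=1.6
Best best-case = 2.0 → A.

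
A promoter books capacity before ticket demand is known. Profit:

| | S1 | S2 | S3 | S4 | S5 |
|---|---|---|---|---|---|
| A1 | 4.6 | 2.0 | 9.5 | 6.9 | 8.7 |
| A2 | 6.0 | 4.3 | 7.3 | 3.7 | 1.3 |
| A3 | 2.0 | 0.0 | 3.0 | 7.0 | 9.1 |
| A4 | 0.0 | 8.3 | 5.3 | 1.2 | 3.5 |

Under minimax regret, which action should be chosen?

Column bests: S1=6.0, S2=8.3, S3=9.5, S4=7.0, S5=9.1.
A1 regrets: 1.4, 6.3, 0.0, 0.1, 0.4 → max 6.3
A2 regrets: 0.0, 4.0, 2.2, 3.3, 7.8 → max 7.8
A3 regrets: 4.0, 8.3, 6.5, 0.0, 0.0 → max 8.3
A4 regrets: 6.0, 0.0, 4.2, 5.8, 5.6 → max 6.0
Smallest max regret = 6.0 → A4.

A4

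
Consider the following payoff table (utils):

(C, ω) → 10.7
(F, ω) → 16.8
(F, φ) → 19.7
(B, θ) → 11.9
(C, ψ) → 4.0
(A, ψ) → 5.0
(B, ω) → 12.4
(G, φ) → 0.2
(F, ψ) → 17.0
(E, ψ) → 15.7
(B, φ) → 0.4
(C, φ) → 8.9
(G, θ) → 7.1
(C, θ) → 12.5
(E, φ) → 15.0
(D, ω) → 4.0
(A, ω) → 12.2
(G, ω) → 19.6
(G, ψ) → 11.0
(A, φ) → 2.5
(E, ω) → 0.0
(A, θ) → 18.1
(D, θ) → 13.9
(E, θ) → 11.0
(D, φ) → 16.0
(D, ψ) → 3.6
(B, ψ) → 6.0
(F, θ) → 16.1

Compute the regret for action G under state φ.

Best payoff under φ is 19.7.
Regret = 19.7 − 0.2 = 19.5.

19.5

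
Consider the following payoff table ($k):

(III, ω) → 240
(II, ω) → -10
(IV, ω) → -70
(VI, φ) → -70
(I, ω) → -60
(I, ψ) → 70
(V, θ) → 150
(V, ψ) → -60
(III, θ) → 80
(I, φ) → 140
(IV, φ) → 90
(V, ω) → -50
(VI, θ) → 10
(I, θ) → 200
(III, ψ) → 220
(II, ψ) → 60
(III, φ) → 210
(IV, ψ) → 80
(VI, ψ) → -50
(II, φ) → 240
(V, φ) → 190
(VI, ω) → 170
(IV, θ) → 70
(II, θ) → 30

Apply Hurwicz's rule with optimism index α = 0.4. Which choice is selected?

I: 0.4·200 + 0.6·(-60) = 44
II: 0.4·240 + 0.6·(-10) = 90
III: 0.4·240 + 0.6·80 = 144
IV: 0.4·90 + 0.6·(-70) = -6
V: 0.4·190 + 0.6·(-60) = 40
VI: 0.4·170 + 0.6·(-70) = 26
Highest Hurwicz score = 144 → III.

III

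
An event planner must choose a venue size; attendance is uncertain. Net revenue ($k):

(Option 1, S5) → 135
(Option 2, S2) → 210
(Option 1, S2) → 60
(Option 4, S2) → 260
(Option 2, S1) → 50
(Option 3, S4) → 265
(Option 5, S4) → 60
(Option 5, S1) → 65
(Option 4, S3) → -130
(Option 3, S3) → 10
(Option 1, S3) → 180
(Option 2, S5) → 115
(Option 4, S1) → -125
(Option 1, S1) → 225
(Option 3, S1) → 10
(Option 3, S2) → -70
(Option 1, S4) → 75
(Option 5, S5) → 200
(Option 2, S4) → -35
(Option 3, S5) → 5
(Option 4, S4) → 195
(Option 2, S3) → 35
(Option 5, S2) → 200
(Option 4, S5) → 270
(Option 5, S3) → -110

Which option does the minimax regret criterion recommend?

Column bests: S1=225, S2=260, S3=180, S4=265, S5=270.
Option 1 regrets: 0, 200, 0, 190, 135 → max 200
Option 2 regrets: 175, 50, 145, 300, 155 → max 300
Option 3 regrets: 215, 330, 170, 0, 265 → max 330
Option 4 regrets: 350, 0, 310, 70, 0 → max 350
Option 5 regrets: 160, 60, 290, 205, 70 → max 290
Smallest max regret = 200 → Option 1.

Option 1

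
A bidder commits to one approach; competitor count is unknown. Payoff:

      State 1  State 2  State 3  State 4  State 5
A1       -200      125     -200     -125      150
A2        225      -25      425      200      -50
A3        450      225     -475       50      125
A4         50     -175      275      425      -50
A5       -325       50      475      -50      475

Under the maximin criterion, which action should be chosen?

Row minima: A1=-200, A2=-50, A3=-475, A4=-175, A5=-325
Best worst-case = -50 → A2.

A2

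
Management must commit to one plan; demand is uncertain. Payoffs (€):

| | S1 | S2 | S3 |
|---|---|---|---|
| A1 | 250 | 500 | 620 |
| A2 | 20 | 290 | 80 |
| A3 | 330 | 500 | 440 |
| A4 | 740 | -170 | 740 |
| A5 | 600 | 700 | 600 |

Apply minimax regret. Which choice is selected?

A5

Column bests: S1=740, S2=700, S3=740.
A1 regrets: 490, 200, 120 → max 490
A2 regrets: 720, 410, 660 → max 720
A3 regrets: 410, 200, 300 → max 410
A4 regrets: 0, 870, 0 → max 870
A5 regrets: 140, 0, 140 → max 140
Smallest max regret = 140 → A5.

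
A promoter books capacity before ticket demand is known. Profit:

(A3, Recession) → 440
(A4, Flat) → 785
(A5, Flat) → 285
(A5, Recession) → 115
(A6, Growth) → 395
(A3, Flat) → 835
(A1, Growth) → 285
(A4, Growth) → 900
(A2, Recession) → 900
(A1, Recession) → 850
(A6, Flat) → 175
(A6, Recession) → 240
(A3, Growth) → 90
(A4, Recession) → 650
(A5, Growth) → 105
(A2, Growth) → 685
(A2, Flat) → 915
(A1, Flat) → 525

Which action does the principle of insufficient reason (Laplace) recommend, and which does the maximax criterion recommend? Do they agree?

laplace → A2; maximax → A2 (agree)

Row averages: A1=1660/3, A2=2500/3, A3=455, A4=2335/3, A5=505/3, A6=270
Highest average = 2500/3 → A2.
Row maxima: A1=850, A2=915, A3=835, A4=900, A5=285, A6=395
Best best-case = 915 → A2.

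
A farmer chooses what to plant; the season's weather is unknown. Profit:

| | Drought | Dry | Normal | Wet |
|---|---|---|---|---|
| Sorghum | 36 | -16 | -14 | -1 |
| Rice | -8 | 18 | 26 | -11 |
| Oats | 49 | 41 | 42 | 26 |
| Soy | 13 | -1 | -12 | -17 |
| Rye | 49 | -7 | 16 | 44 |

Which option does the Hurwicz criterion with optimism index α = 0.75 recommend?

Sorghum: 0.75·36 + 0.25·(-16) = 23
Rice: 0.75·26 + 0.25·(-11) = 16.75
Oats: 0.75·49 + 0.25·26 = 43.25
Soy: 0.75·13 + 0.25·(-17) = 5.5
Rye: 0.75·49 + 0.25·(-7) = 35
Highest Hurwicz score = 43.25 → Oats.

Oats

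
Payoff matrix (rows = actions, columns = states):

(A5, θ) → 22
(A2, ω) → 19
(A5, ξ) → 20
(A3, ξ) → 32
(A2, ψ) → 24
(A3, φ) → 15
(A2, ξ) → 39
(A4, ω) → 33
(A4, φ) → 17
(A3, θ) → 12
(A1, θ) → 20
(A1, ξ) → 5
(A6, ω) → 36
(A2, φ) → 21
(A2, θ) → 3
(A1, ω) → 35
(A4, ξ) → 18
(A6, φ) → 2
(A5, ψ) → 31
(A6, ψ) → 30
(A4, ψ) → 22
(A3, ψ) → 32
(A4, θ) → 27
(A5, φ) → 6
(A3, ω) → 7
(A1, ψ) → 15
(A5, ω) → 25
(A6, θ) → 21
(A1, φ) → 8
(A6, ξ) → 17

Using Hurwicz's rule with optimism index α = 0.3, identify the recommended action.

A4

A1: 0.3·35 + 0.7·5 = 14
A2: 0.3·39 + 0.7·3 = 13.8
A3: 0.3·32 + 0.7·7 = 14.5
A4: 0.3·33 + 0.7·17 = 21.8
A5: 0.3·31 + 0.7·6 = 13.5
A6: 0.3·36 + 0.7·2 = 12.2
Highest Hurwicz score = 21.8 → A4.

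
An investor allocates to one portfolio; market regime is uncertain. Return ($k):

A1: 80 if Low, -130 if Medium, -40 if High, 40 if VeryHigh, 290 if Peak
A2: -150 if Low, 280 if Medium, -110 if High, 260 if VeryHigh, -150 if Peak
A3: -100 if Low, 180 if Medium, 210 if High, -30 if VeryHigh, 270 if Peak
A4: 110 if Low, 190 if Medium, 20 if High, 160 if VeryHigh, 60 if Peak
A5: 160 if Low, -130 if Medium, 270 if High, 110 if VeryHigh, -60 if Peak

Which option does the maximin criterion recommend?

Row minima: A1=-130, A2=-150, A3=-100, A4=20, A5=-130
Best worst-case = 20 → A4.

A4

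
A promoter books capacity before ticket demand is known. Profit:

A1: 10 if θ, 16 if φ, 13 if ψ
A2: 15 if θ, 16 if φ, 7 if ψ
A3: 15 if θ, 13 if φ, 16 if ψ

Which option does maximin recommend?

Row minima: A1=10, A2=7, A3=13
Best worst-case = 13 → A3.

A3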